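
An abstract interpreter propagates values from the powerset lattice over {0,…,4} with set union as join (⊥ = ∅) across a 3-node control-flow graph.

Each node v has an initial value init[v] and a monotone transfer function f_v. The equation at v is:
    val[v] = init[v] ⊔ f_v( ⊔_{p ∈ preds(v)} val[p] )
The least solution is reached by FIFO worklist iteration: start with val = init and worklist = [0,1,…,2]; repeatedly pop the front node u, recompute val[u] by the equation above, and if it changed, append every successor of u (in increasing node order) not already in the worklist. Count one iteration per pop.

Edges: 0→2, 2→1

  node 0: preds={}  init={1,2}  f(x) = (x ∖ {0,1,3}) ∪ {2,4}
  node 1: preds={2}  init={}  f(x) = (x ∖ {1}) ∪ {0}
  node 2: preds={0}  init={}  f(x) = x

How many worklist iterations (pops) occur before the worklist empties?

Worklist (4 pops):
  #1 pop 0: in={} → {1,2,4} (was {1,2}); enqueue []
  #2 pop 1: in={} → {0} (was {}); enqueue []
  #3 pop 2: in={1,2,4} → {1,2,4} (was {}); enqueue [1]
  #4 pop 1: in={1,2,4} → {0,2,4} (was {0}); enqueue []

Fixpoint:
  val[0] = {1,2,4}
  val[1] = {0,2,4}
  val[2] = {1,2,4}

4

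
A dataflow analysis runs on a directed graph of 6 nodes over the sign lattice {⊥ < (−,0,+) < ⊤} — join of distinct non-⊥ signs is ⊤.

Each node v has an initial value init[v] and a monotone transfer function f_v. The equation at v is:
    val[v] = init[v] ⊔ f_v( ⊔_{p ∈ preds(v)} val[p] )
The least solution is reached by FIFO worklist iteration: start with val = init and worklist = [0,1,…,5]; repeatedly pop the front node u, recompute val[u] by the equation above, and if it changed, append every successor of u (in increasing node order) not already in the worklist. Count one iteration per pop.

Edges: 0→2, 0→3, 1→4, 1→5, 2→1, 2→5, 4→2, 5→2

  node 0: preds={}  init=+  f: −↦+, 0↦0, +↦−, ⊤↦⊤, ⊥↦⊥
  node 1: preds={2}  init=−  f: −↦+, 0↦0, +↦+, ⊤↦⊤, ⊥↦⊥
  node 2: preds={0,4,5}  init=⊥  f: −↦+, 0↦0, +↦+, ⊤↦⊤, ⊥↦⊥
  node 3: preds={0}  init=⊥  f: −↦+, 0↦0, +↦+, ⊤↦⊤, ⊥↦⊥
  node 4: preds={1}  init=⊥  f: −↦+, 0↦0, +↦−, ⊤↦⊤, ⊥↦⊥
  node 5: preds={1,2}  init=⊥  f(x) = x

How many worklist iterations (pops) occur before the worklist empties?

12

Iteration log — 12 steps:
  step 1. node 0  ⊔preds=⊥  new=+  stable
  step 2. node 1  ⊔preds=⊥  new=−  stable
  step 3. node 2  ⊔preds=+  new=+  old=⊥  +wl: 1
  step 4. node 3  ⊔preds=+  new=+  old=⊥  +wl: 
  step 5. node 4  ⊔preds=−  new=+  old=⊥  +wl: 2
  step 6. node 5  ⊔preds=⊤  new=⊤  old=⊥  +wl: 
  step 7. node 1  ⊔preds=+  new=⊤  old=−  +wl: 4,5
  step 8. node 2  ⊔preds=⊤  new=⊤  old=+  +wl: 1
  step 9. node 4  ⊔preds=⊤  new=⊤  old=+  +wl: 2
  step 10. node 5  ⊔preds=⊤  new=⊤  stable
  step 11. node 1  ⊔preds=⊤  new=⊤  stable
  step 12. node 2  ⊔preds=⊤  new=⊤  stable

Least fixpoint reached:
  node 0: +
  node 1: ⊤
  node 2: ⊤
  node 3: +
  node 4: ⊤
  node 5: ⊤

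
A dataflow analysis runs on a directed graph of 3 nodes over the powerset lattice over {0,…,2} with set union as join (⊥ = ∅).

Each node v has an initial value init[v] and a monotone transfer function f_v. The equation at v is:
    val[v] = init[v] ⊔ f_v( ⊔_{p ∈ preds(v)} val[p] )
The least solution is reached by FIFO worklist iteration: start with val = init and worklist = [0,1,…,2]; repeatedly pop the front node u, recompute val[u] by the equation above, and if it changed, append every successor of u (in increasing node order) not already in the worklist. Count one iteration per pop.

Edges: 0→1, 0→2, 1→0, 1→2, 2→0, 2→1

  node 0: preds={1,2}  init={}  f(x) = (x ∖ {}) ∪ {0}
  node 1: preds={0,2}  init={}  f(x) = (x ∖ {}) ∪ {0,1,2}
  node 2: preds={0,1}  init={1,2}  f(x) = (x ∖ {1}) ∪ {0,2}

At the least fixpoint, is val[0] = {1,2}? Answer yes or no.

no

Worklist (5 pops):
  #1 pop 0: in={1,2} → {0,1,2} (was {}); enqueue []
  #2 pop 1: in={0,1,2} → {0,1,2} (was {}); enqueue [0]
  #3 pop 2: in={0,1,2} → {0,1,2} (was {1,2}); enqueue [1]
  #4 pop 0: in={0,1,2} → {0,1,2} (no change)
  #5 pop 1: in={0,1,2} → {0,1,2} (no change)

Fixpoint:
  val[0] = {0,1,2}
  val[1] = {0,1,2}
  val[2] = {0,1,2}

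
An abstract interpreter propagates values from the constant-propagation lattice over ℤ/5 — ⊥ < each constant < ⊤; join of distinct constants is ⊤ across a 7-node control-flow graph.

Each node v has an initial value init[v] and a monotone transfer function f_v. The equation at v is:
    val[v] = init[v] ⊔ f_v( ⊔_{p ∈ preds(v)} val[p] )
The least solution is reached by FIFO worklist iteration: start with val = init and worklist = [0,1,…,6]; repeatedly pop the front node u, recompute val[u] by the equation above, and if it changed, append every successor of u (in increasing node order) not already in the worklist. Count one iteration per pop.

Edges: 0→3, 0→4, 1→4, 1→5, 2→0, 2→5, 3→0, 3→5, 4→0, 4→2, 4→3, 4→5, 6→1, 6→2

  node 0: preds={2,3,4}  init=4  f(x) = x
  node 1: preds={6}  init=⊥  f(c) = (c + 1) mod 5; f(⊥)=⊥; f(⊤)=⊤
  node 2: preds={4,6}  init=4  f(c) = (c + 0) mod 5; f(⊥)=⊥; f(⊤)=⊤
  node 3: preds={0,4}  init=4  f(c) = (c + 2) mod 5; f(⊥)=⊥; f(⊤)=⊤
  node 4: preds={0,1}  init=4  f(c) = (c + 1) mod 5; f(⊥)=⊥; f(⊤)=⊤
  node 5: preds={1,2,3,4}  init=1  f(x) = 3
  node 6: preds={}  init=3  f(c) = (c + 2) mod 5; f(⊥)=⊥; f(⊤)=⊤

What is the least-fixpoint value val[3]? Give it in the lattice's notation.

⊤

Worklist (11 pops):
  #1 pop 0: in=4 → 4 (no change)
  #2 pop 1: in=3 → 4 (was ⊥); enqueue []
  #3 pop 2: in=⊤ → ⊤ (was 4); enqueue [0]
  #4 pop 3: in=4 → ⊤ (was 4); enqueue []
  #5 pop 4: in=4 → ⊤ (was 4); enqueue [2,3]
  #6 pop 5: in=⊤ → ⊤ (was 1); enqueue []
  #7 pop 6: in=⊥ → 3 (no change)
  #8 pop 0: in=⊤ → ⊤ (was 4); enqueue [4]
  #9 pop 2: in=⊤ → ⊤ (no change)
  #10 pop 3: in=⊤ → ⊤ (no change)
  #11 pop 4: in=⊤ → ⊤ (no change)

Fixpoint:
  val[0] = ⊤
  val[1] = 4
  val[2] = ⊤
  val[3] = ⊤
  val[4] = ⊤
  val[5] = ⊤
  val[6] = 3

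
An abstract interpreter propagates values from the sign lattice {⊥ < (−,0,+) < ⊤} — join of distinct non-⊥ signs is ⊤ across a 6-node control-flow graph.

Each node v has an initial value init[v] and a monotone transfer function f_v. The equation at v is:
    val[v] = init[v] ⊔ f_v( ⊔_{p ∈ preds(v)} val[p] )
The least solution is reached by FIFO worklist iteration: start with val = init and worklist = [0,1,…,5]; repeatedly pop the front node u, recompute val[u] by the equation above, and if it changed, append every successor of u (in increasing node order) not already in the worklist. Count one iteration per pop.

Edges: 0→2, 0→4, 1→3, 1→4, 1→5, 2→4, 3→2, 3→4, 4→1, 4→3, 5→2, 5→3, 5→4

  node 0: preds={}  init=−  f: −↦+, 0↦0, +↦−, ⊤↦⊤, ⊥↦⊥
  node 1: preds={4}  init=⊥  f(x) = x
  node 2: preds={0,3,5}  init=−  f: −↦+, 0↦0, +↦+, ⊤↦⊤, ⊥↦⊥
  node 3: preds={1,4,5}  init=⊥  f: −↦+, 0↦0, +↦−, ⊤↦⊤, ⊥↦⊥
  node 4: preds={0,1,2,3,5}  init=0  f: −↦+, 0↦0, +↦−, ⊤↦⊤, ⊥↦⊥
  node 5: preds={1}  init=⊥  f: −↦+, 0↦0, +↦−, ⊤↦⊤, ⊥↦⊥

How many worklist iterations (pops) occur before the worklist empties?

14

Worklist (14 pops):
  #1 pop 0: in=⊥ → − (no change)
  #2 pop 1: in=0 → 0 (was ⊥); enqueue []
  #3 pop 2: in=− → ⊤ (was −); enqueue []
  #4 pop 3: in=0 → 0 (was ⊥); enqueue [2]
  #5 pop 4: in=⊤ → ⊤ (was 0); enqueue [1,3]
  #6 pop 5: in=0 → 0 (was ⊥); enqueue [4]
  #7 pop 2: in=⊤ → ⊤ (no change)
  #8 pop 1: in=⊤ → ⊤ (was 0); enqueue [5]
  #9 pop 3: in=⊤ → ⊤ (was 0); enqueue [2]
  #10 pop 4: in=⊤ → ⊤ (no change)
  #11 pop 5: in=⊤ → ⊤ (was 0); enqueue [3,4]
  #12 pop 2: in=⊤ → ⊤ (no change)
  #13 pop 3: in=⊤ → ⊤ (no change)
  #14 pop 4: in=⊤ → ⊤ (no change)

Fixpoint:
  val[0] = −
  val[1] = ⊤
  val[2] = ⊤
  val[3] = ⊤
  val[4] = ⊤
  val[5] = ⊤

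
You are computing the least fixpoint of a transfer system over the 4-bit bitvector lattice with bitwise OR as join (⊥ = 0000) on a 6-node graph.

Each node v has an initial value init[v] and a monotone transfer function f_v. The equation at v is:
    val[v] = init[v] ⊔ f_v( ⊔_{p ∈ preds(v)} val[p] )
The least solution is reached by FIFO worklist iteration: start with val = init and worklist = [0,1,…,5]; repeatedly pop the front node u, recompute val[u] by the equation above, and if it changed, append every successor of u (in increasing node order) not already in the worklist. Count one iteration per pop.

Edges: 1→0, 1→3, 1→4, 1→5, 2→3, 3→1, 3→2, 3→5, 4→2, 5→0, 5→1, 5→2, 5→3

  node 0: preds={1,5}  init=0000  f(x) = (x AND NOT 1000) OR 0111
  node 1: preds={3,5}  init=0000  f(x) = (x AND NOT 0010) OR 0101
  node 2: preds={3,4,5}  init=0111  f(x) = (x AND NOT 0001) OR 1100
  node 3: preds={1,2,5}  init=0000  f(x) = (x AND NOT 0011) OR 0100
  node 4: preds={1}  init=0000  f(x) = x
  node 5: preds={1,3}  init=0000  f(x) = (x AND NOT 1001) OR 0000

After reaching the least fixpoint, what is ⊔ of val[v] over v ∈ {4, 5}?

Trace (14 dequeues):
  [1] u=0 | in 0000 | out 0111 | prev 0000 | push {}
  [2] u=1 | in 0000 | out 0101 | prev 0000 | push {0}
  [3] u=2 | in 0000 | out 1111 | prev 0111 | push {}
  [4] u=3 | in 1111 | out 1100 | prev 0000 | push {1,2}
  [5] u=4 | in 0101 | out 0101 | prev 0000 | push {}
  [6] u=5 | in 1101 | out 0100 | prev 0000 | push {3}
  [7] u=0 | in 0101 | out 0111 | ==
  [8] u=1 | in 1100 | out 1101 | prev 0101 | push {0,4,5}
  [9] u=2 | in 1101 | out 1111 | ==
  [10] u=3 | in 1111 | out 1100 | ==
  [11] u=0 | in 1101 | out 0111 | ==
  [12] u=4 | in 1101 | out 1101 | prev 0101 | push {2}
  [13] u=5 | in 1101 | out 0100 | ==
  [14] u=2 | in 1101 | out 1111 | ==

Converged values:
  [0] 0111
  [1] 1101
  [2] 1111
  [3] 1100
  [4] 1101
  [5] 0100

1101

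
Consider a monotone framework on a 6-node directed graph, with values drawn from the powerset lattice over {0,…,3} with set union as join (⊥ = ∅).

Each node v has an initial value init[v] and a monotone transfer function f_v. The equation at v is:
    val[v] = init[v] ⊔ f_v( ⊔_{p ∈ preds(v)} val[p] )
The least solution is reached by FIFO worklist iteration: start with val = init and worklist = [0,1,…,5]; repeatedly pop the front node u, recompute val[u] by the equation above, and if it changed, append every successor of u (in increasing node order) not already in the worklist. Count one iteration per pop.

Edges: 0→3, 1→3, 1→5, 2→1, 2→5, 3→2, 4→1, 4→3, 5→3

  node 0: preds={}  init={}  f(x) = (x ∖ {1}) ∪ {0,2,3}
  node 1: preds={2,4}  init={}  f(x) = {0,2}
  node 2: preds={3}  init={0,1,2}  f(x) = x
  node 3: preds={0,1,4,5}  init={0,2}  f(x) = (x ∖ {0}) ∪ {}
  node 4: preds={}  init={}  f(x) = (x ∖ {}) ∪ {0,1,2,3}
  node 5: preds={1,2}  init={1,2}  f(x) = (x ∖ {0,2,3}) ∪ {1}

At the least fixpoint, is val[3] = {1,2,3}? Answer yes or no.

no

Worklist (10 pops):
  #1 pop 0: in={} → {0,2,3} (was {}); enqueue []
  #2 pop 1: in={0,1,2} → {0,2} (was {}); enqueue []
  #3 pop 2: in={0,2} → {0,1,2} (no change)
  #4 pop 3: in={0,1,2,3} → {0,1,2,3} (was {0,2}); enqueue [2]
  #5 pop 4: in={} → {0,1,2,3} (was {}); enqueue [1,3]
  #6 pop 5: in={0,1,2} → {1,2} (no change)
  #7 pop 2: in={0,1,2,3} → {0,1,2,3} (was {0,1,2}); enqueue [5]
  #8 pop 1: in={0,1,2,3} → {0,2} (no change)
  #9 pop 3: in={0,1,2,3} → {0,1,2,3} (no change)
  #10 pop 5: in={0,1,2,3} → {1,2} (no change)

Fixpoint:
  val[0] = {0,2,3}
  val[1] = {0,2}
  val[2] = {0,1,2,3}
  val[3] = {0,1,2,3}
  val[4] = {0,1,2,3}
  val[5] = {1,2}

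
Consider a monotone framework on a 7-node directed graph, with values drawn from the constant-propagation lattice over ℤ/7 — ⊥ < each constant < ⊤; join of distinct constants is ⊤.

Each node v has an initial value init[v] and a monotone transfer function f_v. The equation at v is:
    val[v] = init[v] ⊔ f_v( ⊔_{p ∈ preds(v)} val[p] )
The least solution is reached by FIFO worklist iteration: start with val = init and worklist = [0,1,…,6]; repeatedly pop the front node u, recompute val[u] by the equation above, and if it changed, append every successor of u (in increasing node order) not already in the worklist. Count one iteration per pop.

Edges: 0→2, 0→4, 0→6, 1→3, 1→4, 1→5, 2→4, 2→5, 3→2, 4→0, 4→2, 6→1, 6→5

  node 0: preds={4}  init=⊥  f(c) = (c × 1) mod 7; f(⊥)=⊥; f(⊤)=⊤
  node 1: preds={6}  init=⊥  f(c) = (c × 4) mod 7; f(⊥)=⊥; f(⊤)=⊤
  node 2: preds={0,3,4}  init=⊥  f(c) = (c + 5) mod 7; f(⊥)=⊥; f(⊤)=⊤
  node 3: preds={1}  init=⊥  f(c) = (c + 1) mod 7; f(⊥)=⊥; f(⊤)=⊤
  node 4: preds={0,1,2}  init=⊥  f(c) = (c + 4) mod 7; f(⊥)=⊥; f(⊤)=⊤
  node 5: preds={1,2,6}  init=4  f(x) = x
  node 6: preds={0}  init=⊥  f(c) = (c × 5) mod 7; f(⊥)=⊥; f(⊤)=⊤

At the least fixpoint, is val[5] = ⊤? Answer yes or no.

Worklist (7 pops):
  #1 pop 0: in=⊥ → ⊥ (no change)
  #2 pop 1: in=⊥ → ⊥ (no change)
  #3 pop 2: in=⊥ → ⊥ (no change)
  #4 pop 3: in=⊥ → ⊥ (no change)
  #5 pop 4: in=⊥ → ⊥ (no change)
  #6 pop 5: in=⊥ → 4 (no change)
  #7 pop 6: in=⊥ → ⊥ (no change)

Fixpoint:
  val[0] = ⊥
  val[1] = ⊥
  val[2] = ⊥
  val[3] = ⊥
  val[4] = ⊥
  val[5] = 4
  val[6] = ⊥

no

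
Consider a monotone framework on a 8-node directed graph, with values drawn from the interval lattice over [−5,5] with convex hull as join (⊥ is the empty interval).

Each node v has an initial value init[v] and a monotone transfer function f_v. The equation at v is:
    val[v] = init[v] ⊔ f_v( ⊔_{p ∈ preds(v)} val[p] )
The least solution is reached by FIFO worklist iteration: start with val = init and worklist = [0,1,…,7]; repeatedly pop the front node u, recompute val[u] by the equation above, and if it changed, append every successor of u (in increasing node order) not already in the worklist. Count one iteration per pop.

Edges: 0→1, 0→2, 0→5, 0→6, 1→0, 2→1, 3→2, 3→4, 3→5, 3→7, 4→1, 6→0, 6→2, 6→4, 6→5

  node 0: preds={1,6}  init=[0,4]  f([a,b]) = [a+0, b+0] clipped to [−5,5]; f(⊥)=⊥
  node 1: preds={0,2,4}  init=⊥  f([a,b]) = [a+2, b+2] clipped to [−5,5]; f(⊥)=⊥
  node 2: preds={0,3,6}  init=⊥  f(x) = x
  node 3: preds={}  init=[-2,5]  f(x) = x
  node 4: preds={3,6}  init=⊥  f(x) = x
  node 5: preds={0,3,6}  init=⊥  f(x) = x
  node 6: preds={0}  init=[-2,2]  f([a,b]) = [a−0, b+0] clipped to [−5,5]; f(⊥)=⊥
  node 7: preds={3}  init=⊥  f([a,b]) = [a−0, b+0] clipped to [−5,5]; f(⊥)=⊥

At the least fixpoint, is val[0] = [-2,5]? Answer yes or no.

Trace (18 dequeues):
  [1] u=0 | in [-2,2] | out [-2,4] | prev [0,4] | push {}
  [2] u=1 | in [-2,4] | out [0,5] | prev ⊥ | push {0}
  [3] u=2 | in [-2,5] | out [-2,5] | prev ⊥ | push {1}
  [4] u=3 | in ⊥ | out [-2,5] | ==
  [5] u=4 | in [-2,5] | out [-2,5] | prev ⊥ | push {}
  [6] u=5 | in [-2,5] | out [-2,5] | prev ⊥ | push {}
  [7] u=6 | in [-2,4] | out [-2,4] | prev [-2,2] | push {2,4,5}
  [8] u=7 | in [-2,5] | out [-2,5] | prev ⊥ | push {}
  [9] u=0 | in [-2,5] | out [-2,5] | prev [-2,4] | push {6}
  [10] u=1 | in [-2,5] | out [0,5] | ==
  [11] u=2 | in [-2,5] | out [-2,5] | ==
  [12] u=4 | in [-2,5] | out [-2,5] | ==
  [13] u=5 | in [-2,5] | out [-2,5] | ==
  [14] u=6 | in [-2,5] | out [-2,5] | prev [-2,4] | push {0,2,4,5}
  [15] u=0 | in [-2,5] | out [-2,5] | ==
  [16] u=2 | in [-2,5] | out [-2,5] | ==
  [17] u=4 | in [-2,5] | out [-2,5] | ==
  [18] u=5 | in [-2,5] | out [-2,5] | ==

Converged values:
  [0] [-2,5]
  [1] [0,5]
  [2] [-2,5]
  [3] [-2,5]
  [4] [-2,5]
  [5] [-2,5]
  [6] [-2,5]
  [7] [-2,5]

yes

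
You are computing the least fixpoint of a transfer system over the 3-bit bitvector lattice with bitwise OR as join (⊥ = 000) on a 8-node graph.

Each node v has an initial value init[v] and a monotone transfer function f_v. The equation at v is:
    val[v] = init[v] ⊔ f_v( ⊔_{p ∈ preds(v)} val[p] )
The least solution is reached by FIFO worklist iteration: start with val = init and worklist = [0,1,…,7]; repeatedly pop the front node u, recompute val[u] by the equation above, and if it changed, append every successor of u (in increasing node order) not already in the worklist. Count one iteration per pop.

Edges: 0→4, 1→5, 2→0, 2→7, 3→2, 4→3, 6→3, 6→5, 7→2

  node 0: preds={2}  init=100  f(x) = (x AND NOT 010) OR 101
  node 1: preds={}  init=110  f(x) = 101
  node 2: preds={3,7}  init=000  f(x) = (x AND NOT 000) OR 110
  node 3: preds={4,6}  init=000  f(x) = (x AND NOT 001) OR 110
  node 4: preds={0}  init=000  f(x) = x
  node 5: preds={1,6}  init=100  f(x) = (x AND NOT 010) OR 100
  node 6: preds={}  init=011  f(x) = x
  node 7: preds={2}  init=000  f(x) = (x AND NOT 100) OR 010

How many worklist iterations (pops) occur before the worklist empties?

Trace (11 dequeues):
  [1] u=0 | in 000 | out 101 | prev 100 | push {}
  [2] u=1 | in 000 | out 111 | prev 110 | push {}
  [3] u=2 | in 000 | out 110 | prev 000 | push {0}
  [4] u=3 | in 011 | out 110 | prev 000 | push {2}
  [5] u=4 | in 101 | out 101 | prev 000 | push {3}
  [6] u=5 | in 111 | out 101 | prev 100 | push {}
  [7] u=6 | in 000 | out 011 | ==
  [8] u=7 | in 110 | out 010 | prev 000 | push {}
  [9] u=0 | in 110 | out 101 | ==
  [10] u=2 | in 110 | out 110 | ==
  [11] u=3 | in 111 | out 110 | ==

Converged values:
  [0] 101
  [1] 111
  [2] 110
  [3] 110
  [4] 101
  [5] 101
  [6] 011
  [7] 010

11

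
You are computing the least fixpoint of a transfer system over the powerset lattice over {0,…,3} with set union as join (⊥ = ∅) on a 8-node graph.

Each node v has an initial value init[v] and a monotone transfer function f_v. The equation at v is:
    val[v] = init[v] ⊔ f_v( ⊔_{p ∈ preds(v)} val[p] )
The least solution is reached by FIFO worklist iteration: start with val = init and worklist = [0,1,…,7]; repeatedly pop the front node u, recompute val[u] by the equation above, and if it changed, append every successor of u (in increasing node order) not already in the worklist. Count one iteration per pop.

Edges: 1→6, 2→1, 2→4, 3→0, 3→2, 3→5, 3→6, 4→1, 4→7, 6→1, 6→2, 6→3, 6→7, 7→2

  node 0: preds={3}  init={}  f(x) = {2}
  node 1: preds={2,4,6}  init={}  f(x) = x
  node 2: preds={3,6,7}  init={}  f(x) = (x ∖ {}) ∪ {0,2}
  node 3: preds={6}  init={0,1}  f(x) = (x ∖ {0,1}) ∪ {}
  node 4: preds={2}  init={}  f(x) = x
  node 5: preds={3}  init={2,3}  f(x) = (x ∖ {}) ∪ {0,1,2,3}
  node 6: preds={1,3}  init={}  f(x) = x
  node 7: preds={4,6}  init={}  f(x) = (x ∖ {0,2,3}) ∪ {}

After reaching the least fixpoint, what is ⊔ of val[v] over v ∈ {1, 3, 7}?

Trace (20 dequeues):
  [1] u=0 | in {0,1} | out {2} | prev {} | push {}
  [2] u=1 | in {} | out {} | ==
  [3] u=2 | in {0,1} | out {0,1,2} | prev {} | push {1}
  [4] u=3 | in {} | out {0,1} | ==
  [5] u=4 | in {0,1,2} | out {0,1,2} | prev {} | push {}
  [6] u=5 | in {0,1} | out {0,1,2,3} | prev {2,3} | push {}
  [7] u=6 | in {0,1} | out {0,1} | prev {} | push {2,3}
  [8] u=7 | in {0,1,2} | out {1} | prev {} | push {}
  [9] u=1 | in {0,1,2} | out {0,1,2} | prev {} | push {6}
  [10] u=2 | in {0,1} | out {0,1,2} | ==
  [11] u=3 | in {0,1} | out {0,1} | ==
  [12] u=6 | in {0,1,2} | out {0,1,2} | prev {0,1} | push {1,2,3,7}
  [13] u=1 | in {0,1,2} | out {0,1,2} | ==
  [14] u=2 | in {0,1,2} | out {0,1,2} | ==
  [15] u=3 | in {0,1,2} | out {0,1,2} | prev {0,1} | push {0,2,5,6}
  [16] u=7 | in {0,1,2} | out {1} | ==
  [17] u=0 | in {0,1,2} | out {2} | ==
  [18] u=2 | in {0,1,2} | out {0,1,2} | ==
  [19] u=5 | in {0,1,2} | out {0,1,2,3} | ==
  [20] u=6 | in {0,1,2} | out {0,1,2} | ==

Converged values:
  [0] {2}
  [1] {0,1,2}
  [2] {0,1,2}
  [3] {0,1,2}
  [4] {0,1,2}
  [5] {0,1,2,3}
  [6] {0,1,2}
  [7] {1}

{0,1,2}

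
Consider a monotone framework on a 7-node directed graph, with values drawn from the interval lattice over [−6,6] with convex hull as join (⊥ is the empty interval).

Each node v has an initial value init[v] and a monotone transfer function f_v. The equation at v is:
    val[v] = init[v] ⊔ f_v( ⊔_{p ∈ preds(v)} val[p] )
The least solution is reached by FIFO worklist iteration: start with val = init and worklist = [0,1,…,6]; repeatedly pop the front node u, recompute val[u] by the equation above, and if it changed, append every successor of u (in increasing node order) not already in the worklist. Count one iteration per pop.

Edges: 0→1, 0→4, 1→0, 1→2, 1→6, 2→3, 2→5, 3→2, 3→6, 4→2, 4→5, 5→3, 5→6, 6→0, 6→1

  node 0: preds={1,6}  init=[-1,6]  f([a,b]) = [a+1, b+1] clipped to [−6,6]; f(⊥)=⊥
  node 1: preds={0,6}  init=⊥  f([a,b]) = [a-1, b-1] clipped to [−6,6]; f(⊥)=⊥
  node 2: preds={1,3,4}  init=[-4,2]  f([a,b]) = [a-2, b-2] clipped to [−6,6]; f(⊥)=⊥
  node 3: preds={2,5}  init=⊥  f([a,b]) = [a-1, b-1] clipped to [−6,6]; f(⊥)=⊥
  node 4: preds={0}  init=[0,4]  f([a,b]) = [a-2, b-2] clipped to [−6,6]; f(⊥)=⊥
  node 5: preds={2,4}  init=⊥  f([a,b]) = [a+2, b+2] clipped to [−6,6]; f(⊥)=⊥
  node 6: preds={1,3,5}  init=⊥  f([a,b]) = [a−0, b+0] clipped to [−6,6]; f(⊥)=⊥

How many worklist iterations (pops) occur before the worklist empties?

Iteration log — 19 steps:
  step 1. node 0  ⊔preds=⊥  new=[-1,6]  stable
  step 2. node 1  ⊔preds=[-1,6]  new=[-2,5]  old=⊥  +wl: 0
  step 3. node 2  ⊔preds=[-2,5]  new=[-4,3]  old=[-4,2]  +wl: 
  step 4. node 3  ⊔preds=[-4,3]  new=[-5,2]  old=⊥  +wl: 2
  step 5. node 4  ⊔preds=[-1,6]  new=[-3,4]  old=[0,4]  +wl: 
  step 6. node 5  ⊔preds=[-4,4]  new=[-2,6]  old=⊥  +wl: 3
  step 7. node 6  ⊔preds=[-5,6]  new=[-5,6]  old=⊥  +wl: 1
  step 8. node 0  ⊔preds=[-5,6]  new=[-4,6]  old=[-1,6]  +wl: 4
  step 9. node 2  ⊔preds=[-5,5]  new=[-6,3]  old=[-4,3]  +wl: 5
  step 10. node 3  ⊔preds=[-6,6]  new=[-6,5]  old=[-5,2]  +wl: 2,6
  step 11. node 1  ⊔preds=[-5,6]  new=[-6,5]  old=[-2,5]  +wl: 0
  step 12. node 4  ⊔preds=[-4,6]  new=[-6,4]  old=[-3,4]  +wl: 
  step 13. node 5  ⊔preds=[-6,4]  new=[-4,6]  old=[-2,6]  +wl: 3
  step 14. node 2  ⊔preds=[-6,5]  new=[-6,3]  stable
  step 15. node 6  ⊔preds=[-6,6]  new=[-6,6]  old=[-5,6]  +wl: 1
  step 16. node 0  ⊔preds=[-6,6]  new=[-5,6]  old=[-4,6]  +wl: 4
  step 17. node 3  ⊔preds=[-6,6]  new=[-6,5]  stable
  step 18. node 1  ⊔preds=[-6,6]  new=[-6,5]  stable
  step 19. node 4  ⊔preds=[-5,6]  new=[-6,4]  stable

Least fixpoint reached:
  node 0: [-5,6]
  node 1: [-6,5]
  node 2: [-6,3]
  node 3: [-6,5]
  node 4: [-6,4]
  node 5: [-4,6]
  node 6: [-6,6]

19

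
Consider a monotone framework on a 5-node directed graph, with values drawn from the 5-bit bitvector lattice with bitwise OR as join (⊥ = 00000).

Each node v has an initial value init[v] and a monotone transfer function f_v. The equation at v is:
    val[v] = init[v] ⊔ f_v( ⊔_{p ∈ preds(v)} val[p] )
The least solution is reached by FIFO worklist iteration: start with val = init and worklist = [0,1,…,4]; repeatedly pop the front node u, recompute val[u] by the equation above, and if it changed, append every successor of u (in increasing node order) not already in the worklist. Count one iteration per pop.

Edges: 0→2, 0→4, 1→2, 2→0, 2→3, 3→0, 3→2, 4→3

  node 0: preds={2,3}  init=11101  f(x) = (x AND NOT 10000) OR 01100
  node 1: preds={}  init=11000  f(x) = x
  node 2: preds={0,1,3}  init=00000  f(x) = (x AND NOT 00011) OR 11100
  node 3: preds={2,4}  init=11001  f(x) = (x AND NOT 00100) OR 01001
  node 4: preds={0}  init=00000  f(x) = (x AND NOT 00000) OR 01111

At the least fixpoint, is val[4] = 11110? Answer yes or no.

no

Trace (10 dequeues):
  [1] u=0 | in 11001 | out 11101 | ==
  [2] u=1 | in 00000 | out 11000 | ==
  [3] u=2 | in 11101 | out 11100 | prev 00000 | push {0}
  [4] u=3 | in 11100 | out 11001 | ==
  [5] u=4 | in 11101 | out 11111 | prev 00000 | push {3}
  [6] u=0 | in 11101 | out 11101 | ==
  [7] u=3 | in 11111 | out 11011 | prev 11001 | push {0,2}
  [8] u=0 | in 11111 | out 11111 | prev 11101 | push {4}
  [9] u=2 | in 11111 | out 11100 | ==
  [10] u=4 | in 11111 | out 11111 | ==

Converged values:
  [0] 11111
  [1] 11000
  [2] 11100
  [3] 11011
  [4] 11111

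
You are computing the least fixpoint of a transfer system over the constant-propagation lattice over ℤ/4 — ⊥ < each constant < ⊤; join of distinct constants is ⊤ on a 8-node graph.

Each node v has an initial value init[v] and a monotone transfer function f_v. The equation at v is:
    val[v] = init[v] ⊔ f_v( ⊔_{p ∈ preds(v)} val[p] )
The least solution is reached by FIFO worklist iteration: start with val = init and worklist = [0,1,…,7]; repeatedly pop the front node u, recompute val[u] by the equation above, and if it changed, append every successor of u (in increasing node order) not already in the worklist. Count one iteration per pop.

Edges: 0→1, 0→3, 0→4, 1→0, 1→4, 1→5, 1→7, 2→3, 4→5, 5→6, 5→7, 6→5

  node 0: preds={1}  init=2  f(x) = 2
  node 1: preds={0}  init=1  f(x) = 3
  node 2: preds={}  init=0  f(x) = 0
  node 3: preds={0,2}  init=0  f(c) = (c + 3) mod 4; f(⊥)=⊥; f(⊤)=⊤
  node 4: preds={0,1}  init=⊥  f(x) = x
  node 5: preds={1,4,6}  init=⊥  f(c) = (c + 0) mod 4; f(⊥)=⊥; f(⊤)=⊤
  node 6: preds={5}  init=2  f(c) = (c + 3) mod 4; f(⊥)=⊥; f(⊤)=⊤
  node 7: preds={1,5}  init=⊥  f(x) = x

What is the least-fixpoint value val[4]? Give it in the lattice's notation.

Worklist (10 pops):
  #1 pop 0: in=1 → 2 (no change)
  #2 pop 1: in=2 → ⊤ (was 1); enqueue [0]
  #3 pop 2: in=⊥ → 0 (no change)
  #4 pop 3: in=⊤ → ⊤ (was 0); enqueue []
  #5 pop 4: in=⊤ → ⊤ (was ⊥); enqueue []
  #6 pop 5: in=⊤ → ⊤ (was ⊥); enqueue []
  #7 pop 6: in=⊤ → ⊤ (was 2); enqueue [5]
  #8 pop 7: in=⊤ → ⊤ (was ⊥); enqueue []
  #9 pop 0: in=⊤ → 2 (no change)
  #10 pop 5: in=⊤ → ⊤ (no change)

Fixpoint:
  val[0] = 2
  val[1] = ⊤
  val[2] = 0
  val[3] = ⊤
  val[4] = ⊤
  val[5] = ⊤
  val[6] = ⊤
  val[7] = ⊤

⊤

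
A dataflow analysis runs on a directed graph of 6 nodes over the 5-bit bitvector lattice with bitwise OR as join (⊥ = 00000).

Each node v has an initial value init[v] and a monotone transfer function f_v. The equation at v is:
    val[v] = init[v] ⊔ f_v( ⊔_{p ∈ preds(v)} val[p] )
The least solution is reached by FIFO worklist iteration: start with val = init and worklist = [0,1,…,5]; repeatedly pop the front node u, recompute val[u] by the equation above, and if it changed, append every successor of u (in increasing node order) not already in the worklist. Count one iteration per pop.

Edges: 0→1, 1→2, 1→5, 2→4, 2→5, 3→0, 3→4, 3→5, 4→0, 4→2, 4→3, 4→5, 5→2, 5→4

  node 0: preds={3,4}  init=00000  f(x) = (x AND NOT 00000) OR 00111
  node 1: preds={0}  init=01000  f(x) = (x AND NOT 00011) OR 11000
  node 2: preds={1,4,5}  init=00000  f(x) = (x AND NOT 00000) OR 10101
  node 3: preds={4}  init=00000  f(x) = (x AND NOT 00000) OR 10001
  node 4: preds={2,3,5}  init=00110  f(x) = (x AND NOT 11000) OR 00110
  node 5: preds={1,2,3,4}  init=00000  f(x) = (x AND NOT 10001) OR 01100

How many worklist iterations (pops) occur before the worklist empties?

11

Trace (11 dequeues):
  [1] u=0 | in 00110 | out 00111 | prev 00000 | push {}
  [2] u=1 | in 00111 | out 11100 | prev 01000 | push {}
  [3] u=2 | in 11110 | out 11111 | prev 00000 | push {}
  [4] u=3 | in 00110 | out 10111 | prev 00000 | push {0}
  [5] u=4 | in 11111 | out 00111 | prev 00110 | push {2,3}
  [6] u=5 | in 11111 | out 01110 | prev 00000 | push {4}
  [7] u=0 | in 10111 | out 10111 | prev 00111 | push {1}
  [8] u=2 | in 11111 | out 11111 | ==
  [9] u=3 | in 00111 | out 10111 | ==
  [10] u=4 | in 11111 | out 00111 | ==
  [11] u=1 | in 10111 | out 11100 | ==

Converged values:
  [0] 10111
  [1] 11100
  [2] 11111
  [3] 10111
  [4] 00111
  [5] 01110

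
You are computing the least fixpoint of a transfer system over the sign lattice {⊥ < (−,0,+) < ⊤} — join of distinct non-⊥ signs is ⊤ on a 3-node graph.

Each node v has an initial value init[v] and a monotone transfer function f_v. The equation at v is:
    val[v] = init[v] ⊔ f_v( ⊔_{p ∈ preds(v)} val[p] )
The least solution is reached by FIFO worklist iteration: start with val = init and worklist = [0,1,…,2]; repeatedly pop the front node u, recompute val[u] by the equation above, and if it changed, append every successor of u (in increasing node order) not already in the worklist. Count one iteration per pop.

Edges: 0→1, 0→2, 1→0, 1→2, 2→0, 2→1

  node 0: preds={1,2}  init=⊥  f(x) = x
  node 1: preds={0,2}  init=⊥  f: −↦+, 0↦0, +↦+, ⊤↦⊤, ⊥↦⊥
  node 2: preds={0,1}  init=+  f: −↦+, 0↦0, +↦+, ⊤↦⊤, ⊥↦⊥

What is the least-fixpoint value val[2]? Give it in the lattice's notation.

Iteration log — 4 steps:
  step 1. node 0  ⊔preds=+  new=+  old=⊥  +wl: 
  step 2. node 1  ⊔preds=+  new=+  old=⊥  +wl: 0
  step 3. node 2  ⊔preds=+  new=+  stable
  step 4. node 0  ⊔preds=+  new=+  stable

Least fixpoint reached:
  node 0: +
  node 1: +
  node 2: +

+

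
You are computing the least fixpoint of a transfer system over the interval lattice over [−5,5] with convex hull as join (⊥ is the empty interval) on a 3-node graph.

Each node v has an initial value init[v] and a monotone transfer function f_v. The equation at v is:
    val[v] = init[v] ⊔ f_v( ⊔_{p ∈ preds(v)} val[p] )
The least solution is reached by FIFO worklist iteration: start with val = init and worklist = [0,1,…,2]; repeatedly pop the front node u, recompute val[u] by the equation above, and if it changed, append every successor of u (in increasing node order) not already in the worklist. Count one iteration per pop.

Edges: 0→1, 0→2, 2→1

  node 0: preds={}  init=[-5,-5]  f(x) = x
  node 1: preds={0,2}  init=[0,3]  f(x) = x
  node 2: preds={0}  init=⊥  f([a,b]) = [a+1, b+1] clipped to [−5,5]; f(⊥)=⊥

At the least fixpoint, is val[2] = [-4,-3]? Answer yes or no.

no

Iteration log — 4 steps:
  step 1. node 0  ⊔preds=⊥  new=[-5,-5]  stable
  step 2. node 1  ⊔preds=[-5,-5]  new=[-5,3]  old=[0,3]  +wl: 
  step 3. node 2  ⊔preds=[-5,-5]  new=[-4,-4]  old=⊥  +wl: 1
  step 4. node 1  ⊔preds=[-5,-4]  new=[-5,3]  stable

Least fixpoint reached:
  node 0: [-5,-5]
  node 1: [-5,3]
  node 2: [-4,-4]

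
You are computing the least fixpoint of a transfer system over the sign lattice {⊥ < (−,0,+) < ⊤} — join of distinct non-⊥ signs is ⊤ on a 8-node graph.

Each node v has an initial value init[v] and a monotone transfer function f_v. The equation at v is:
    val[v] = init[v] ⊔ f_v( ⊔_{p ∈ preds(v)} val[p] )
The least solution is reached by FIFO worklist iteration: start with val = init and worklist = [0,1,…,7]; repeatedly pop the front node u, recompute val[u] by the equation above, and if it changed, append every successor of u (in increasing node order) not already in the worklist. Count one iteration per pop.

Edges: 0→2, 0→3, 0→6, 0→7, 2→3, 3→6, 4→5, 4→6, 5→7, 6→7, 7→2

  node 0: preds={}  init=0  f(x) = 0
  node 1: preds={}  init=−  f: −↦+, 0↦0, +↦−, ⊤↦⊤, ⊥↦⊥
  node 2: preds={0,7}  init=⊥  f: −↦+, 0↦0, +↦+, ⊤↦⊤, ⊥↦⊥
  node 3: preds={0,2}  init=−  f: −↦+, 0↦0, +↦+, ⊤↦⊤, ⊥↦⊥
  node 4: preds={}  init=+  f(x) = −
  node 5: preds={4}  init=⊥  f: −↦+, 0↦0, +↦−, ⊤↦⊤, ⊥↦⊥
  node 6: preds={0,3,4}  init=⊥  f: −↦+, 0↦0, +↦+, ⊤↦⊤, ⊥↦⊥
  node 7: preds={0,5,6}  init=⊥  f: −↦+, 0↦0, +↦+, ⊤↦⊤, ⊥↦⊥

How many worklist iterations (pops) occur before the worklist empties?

Iteration log — 10 steps:
  step 1. node 0  ⊔preds=⊥  new=0  stable
  step 2. node 1  ⊔preds=⊥  new=−  stable
  step 3. node 2  ⊔preds=0  new=0  old=⊥  +wl: 
  step 4. node 3  ⊔preds=0  new=⊤  old=−  +wl: 
  step 5. node 4  ⊔preds=⊥  new=⊤  old=+  +wl: 
  step 6. node 5  ⊔preds=⊤  new=⊤  old=⊥  +wl: 
  step 7. node 6  ⊔preds=⊤  new=⊤  old=⊥  +wl: 
  step 8. node 7  ⊔preds=⊤  new=⊤  old=⊥  +wl: 2
  step 9. node 2  ⊔preds=⊤  new=⊤  old=0  +wl: 3
  step 10. node 3  ⊔preds=⊤  new=⊤  stable

Least fixpoint reached:
  node 0: 0
  node 1: −
  node 2: ⊤
  node 3: ⊤
  node 4: ⊤
  node 5: ⊤
  node 6: ⊤
  node 7: ⊤

10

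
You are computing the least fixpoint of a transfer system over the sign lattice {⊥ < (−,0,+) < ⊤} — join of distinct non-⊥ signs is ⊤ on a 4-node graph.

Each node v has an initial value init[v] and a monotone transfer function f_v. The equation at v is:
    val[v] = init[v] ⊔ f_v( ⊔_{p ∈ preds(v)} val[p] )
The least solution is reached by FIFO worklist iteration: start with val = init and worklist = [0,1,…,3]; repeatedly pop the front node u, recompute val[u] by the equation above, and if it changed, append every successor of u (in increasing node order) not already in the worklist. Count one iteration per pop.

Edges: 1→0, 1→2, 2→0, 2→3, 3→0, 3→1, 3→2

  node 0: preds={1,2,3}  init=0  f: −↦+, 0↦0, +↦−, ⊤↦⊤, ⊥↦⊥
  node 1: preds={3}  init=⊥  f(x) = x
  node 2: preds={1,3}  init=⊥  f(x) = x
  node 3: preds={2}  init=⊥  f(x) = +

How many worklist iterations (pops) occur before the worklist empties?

Trace (9 dequeues):
  [1] u=0 | in ⊥ | out 0 | ==
  [2] u=1 | in ⊥ | out ⊥ | ==
  [3] u=2 | in ⊥ | out ⊥ | ==
  [4] u=3 | in ⊥ | out + | prev ⊥ | push {0,1,2}
  [5] u=0 | in + | out ⊤ | prev 0 | push {}
  [6] u=1 | in + | out + | prev ⊥ | push {0}
  [7] u=2 | in + | out + | prev ⊥ | push {3}
  [8] u=0 | in + | out ⊤ | ==
  [9] u=3 | in + | out + | ==

Converged values:
  [0] ⊤
  [1] +
  [2] +
  [3] +

9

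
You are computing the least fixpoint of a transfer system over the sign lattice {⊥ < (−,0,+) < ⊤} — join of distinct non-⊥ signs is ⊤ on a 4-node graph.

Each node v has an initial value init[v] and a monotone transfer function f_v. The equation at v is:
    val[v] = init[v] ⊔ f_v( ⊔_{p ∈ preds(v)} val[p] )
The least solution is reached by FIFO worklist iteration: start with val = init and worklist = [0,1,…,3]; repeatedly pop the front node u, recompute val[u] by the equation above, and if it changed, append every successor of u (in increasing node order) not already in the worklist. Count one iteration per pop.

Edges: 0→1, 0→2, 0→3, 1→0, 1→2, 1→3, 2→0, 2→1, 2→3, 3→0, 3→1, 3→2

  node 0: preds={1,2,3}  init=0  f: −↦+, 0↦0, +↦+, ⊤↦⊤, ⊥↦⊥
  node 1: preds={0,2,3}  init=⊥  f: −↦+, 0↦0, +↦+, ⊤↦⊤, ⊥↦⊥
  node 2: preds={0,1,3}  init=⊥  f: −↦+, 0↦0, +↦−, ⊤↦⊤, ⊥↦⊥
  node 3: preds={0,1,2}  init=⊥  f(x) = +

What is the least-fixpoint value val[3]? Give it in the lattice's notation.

Worklist (10 pops):
  #1 pop 0: in=⊥ → 0 (no change)
  #2 pop 1: in=0 → 0 (was ⊥); enqueue [0]
  #3 pop 2: in=0 → 0 (was ⊥); enqueue [1]
  #4 pop 3: in=0 → + (was ⊥); enqueue [2]
  #5 pop 0: in=⊤ → ⊤ (was 0); enqueue [3]
  #6 pop 1: in=⊤ → ⊤ (was 0); enqueue [0]
  #7 pop 2: in=⊤ → ⊤ (was 0); enqueue [1]
  #8 pop 3: in=⊤ → + (no change)
  #9 pop 0: in=⊤ → ⊤ (no change)
  #10 pop 1: in=⊤ → ⊤ (no change)

Fixpoint:
  val[0] = ⊤
  val[1] = ⊤
  val[2] = ⊤
  val[3] = +

+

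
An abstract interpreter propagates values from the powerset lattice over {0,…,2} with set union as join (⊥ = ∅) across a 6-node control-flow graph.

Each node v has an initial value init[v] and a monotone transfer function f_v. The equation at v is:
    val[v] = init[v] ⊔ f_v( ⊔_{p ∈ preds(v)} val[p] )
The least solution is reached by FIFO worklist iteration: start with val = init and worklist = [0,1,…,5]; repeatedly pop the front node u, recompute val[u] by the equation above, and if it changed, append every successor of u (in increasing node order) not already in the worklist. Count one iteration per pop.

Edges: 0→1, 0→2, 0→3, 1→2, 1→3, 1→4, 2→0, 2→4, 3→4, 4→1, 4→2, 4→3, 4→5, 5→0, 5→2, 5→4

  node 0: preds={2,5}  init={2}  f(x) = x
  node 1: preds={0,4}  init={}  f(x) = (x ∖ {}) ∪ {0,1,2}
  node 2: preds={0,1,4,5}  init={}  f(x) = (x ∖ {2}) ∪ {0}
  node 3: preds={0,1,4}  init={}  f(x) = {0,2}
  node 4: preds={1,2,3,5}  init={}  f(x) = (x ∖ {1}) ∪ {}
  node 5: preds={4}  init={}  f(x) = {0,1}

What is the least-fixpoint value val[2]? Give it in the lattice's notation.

Worklist (11 pops):
  #1 pop 0: in={} → {2} (no change)
  #2 pop 1: in={2} → {0,1,2} (was {}); enqueue []
  #3 pop 2: in={0,1,2} → {0,1} (was {}); enqueue [0]
  #4 pop 3: in={0,1,2} → {0,2} (was {}); enqueue []
  #5 pop 4: in={0,1,2} → {0,2} (was {}); enqueue [1,2,3]
  #6 pop 5: in={0,2} → {0,1} (was {}); enqueue [4]
  #7 pop 0: in={0,1} → {0,1,2} (was {2}); enqueue []
  #8 pop 1: in={0,1,2} → {0,1,2} (no change)
  #9 pop 2: in={0,1,2} → {0,1} (no change)
  #10 pop 3: in={0,1,2} → {0,2} (no change)
  #11 pop 4: in={0,1,2} → {0,2} (no change)

Fixpoint:
  val[0] = {0,1,2}
  val[1] = {0,1,2}
  val[2] = {0,1}
  val[3] = {0,2}
  val[4] = {0,2}
  val[5] = {0,1}

{0,1}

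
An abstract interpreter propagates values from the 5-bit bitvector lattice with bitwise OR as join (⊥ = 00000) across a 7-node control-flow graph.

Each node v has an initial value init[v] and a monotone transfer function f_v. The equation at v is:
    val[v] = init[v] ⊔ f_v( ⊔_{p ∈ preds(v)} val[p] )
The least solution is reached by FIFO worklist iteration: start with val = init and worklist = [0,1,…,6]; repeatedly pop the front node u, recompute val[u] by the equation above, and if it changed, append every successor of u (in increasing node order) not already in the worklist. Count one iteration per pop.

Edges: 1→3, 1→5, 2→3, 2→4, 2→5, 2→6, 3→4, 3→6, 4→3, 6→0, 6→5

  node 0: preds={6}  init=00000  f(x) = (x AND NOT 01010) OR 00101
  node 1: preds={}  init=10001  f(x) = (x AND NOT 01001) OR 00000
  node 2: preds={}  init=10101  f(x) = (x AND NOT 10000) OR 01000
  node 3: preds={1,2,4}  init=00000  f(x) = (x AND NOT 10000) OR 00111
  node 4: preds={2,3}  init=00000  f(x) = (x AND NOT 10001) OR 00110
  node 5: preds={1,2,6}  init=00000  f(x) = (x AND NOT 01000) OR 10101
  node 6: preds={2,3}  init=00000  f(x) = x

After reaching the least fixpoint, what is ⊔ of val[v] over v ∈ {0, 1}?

Iteration log — 10 steps:
  step 1. node 0  ⊔preds=00000  new=00101  old=00000  +wl: 
  step 2. node 1  ⊔preds=00000  new=10001  stable
  step 3. node 2  ⊔preds=00000  new=11101  old=10101  +wl: 
  step 4. node 3  ⊔preds=11101  new=01111  old=00000  +wl: 
  step 5. node 4  ⊔preds=11111  new=01110  old=00000  +wl: 3
  step 6. node 5  ⊔preds=11101  new=10101  old=00000  +wl: 
  step 7. node 6  ⊔preds=11111  new=11111  old=00000  +wl: 0,5
  step 8. node 3  ⊔preds=11111  new=01111  stable
  step 9. node 0  ⊔preds=11111  new=10101  old=00101  +wl: 
  step 10. node 5  ⊔preds=11111  new=10111  old=10101  +wl: 

Least fixpoint reached:
  node 0: 10101
  node 1: 10001
  node 2: 11101
  node 3: 01111
  node 4: 01110
  node 5: 10111
  node 6: 11111

10101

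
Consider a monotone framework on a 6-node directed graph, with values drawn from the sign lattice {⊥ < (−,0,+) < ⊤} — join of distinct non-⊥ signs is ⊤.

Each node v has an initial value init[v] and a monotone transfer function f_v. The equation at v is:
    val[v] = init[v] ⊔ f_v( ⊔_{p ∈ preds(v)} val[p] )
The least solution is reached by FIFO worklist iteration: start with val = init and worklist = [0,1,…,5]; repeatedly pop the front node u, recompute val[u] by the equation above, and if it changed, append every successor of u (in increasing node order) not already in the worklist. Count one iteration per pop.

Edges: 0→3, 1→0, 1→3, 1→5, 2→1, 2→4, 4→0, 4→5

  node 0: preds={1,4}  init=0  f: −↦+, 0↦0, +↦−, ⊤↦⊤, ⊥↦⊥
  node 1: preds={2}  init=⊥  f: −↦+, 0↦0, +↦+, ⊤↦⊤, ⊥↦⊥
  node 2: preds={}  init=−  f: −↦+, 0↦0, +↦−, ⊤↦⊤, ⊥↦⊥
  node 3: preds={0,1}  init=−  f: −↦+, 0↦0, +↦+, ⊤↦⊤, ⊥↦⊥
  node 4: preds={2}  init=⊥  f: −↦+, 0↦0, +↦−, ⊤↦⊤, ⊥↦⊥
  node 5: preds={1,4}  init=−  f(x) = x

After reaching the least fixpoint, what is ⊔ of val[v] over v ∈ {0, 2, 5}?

⊤

Trace (8 dequeues):
  [1] u=0 | in ⊥ | out 0 | ==
  [2] u=1 | in − | out + | prev ⊥ | push {0}
  [3] u=2 | in ⊥ | out − | ==
  [4] u=3 | in ⊤ | out ⊤ | prev − | push {}
  [5] u=4 | in − | out + | prev ⊥ | push {}
  [6] u=5 | in + | out ⊤ | prev − | push {}
  [7] u=0 | in + | out ⊤ | prev 0 | push {3}
  [8] u=3 | in ⊤ | out ⊤ | ==

Converged values:
  [0] ⊤
  [1] +
  [2] −
  [3] ⊤
  [4] +
  [5] ⊤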